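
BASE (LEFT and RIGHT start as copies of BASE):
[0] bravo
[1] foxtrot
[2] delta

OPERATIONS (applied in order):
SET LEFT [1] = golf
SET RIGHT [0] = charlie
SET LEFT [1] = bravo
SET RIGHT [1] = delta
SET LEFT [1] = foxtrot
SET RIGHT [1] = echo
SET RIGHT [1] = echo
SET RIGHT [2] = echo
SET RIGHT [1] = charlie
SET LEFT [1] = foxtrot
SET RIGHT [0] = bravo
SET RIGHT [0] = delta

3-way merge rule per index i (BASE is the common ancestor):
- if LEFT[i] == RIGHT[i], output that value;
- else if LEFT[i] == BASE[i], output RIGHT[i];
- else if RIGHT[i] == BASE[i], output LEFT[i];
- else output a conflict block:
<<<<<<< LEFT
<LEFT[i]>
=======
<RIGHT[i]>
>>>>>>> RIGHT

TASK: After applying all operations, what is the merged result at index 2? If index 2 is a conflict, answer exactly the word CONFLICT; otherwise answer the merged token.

Final LEFT:  [bravo, foxtrot, delta]
Final RIGHT: [delta, charlie, echo]
i=0: L=bravo=BASE, R=delta -> take RIGHT -> delta
i=1: L=foxtrot=BASE, R=charlie -> take RIGHT -> charlie
i=2: L=delta=BASE, R=echo -> take RIGHT -> echo
Index 2 -> echo

Answer: echo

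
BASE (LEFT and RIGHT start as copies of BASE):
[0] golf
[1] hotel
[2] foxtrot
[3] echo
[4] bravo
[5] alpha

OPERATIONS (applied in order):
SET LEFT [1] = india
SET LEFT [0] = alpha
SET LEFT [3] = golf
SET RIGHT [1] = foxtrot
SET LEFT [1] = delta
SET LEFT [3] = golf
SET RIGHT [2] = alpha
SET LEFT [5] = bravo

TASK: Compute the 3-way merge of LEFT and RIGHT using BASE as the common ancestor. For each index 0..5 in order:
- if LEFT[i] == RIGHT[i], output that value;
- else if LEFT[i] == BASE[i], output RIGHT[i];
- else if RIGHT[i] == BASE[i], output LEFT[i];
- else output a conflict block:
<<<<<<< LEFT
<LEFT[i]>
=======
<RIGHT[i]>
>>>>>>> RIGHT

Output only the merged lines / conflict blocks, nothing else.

Answer: alpha
<<<<<<< LEFT
delta
=======
foxtrot
>>>>>>> RIGHT
alpha
golf
bravo
bravo

Derivation:
Final LEFT:  [alpha, delta, foxtrot, golf, bravo, bravo]
Final RIGHT: [golf, foxtrot, alpha, echo, bravo, alpha]
i=0: L=alpha, R=golf=BASE -> take LEFT -> alpha
i=1: BASE=hotel L=delta R=foxtrot all differ -> CONFLICT
i=2: L=foxtrot=BASE, R=alpha -> take RIGHT -> alpha
i=3: L=golf, R=echo=BASE -> take LEFT -> golf
i=4: L=bravo R=bravo -> agree -> bravo
i=5: L=bravo, R=alpha=BASE -> take LEFT -> bravo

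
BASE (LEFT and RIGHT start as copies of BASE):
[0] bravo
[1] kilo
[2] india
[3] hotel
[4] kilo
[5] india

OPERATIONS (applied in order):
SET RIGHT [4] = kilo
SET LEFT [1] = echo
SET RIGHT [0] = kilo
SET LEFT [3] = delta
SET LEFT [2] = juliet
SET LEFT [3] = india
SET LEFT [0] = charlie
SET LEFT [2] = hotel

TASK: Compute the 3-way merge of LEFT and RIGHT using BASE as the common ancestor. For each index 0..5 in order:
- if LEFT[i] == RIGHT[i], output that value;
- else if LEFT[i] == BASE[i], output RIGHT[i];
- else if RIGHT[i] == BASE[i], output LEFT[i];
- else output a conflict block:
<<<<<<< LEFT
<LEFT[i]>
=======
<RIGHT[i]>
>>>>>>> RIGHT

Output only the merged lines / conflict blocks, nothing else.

Answer: <<<<<<< LEFT
charlie
=======
kilo
>>>>>>> RIGHT
echo
hotel
india
kilo
india

Derivation:
Final LEFT:  [charlie, echo, hotel, india, kilo, india]
Final RIGHT: [kilo, kilo, india, hotel, kilo, india]
i=0: BASE=bravo L=charlie R=kilo all differ -> CONFLICT
i=1: L=echo, R=kilo=BASE -> take LEFT -> echo
i=2: L=hotel, R=india=BASE -> take LEFT -> hotel
i=3: L=india, R=hotel=BASE -> take LEFT -> india
i=4: L=kilo R=kilo -> agree -> kilo
i=5: L=india R=india -> agree -> india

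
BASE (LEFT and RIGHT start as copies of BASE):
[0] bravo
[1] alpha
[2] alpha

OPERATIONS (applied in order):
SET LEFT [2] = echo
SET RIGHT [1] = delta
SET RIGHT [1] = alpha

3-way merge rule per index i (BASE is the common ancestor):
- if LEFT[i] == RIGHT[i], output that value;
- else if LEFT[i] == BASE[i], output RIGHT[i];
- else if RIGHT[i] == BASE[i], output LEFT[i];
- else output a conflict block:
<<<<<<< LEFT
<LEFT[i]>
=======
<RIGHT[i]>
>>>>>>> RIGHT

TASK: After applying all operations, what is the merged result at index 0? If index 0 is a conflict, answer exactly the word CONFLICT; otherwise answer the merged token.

Final LEFT:  [bravo, alpha, echo]
Final RIGHT: [bravo, alpha, alpha]
i=0: L=bravo R=bravo -> agree -> bravo
i=1: L=alpha R=alpha -> agree -> alpha
i=2: L=echo, R=alpha=BASE -> take LEFT -> echo
Index 0 -> bravo

Answer: bravo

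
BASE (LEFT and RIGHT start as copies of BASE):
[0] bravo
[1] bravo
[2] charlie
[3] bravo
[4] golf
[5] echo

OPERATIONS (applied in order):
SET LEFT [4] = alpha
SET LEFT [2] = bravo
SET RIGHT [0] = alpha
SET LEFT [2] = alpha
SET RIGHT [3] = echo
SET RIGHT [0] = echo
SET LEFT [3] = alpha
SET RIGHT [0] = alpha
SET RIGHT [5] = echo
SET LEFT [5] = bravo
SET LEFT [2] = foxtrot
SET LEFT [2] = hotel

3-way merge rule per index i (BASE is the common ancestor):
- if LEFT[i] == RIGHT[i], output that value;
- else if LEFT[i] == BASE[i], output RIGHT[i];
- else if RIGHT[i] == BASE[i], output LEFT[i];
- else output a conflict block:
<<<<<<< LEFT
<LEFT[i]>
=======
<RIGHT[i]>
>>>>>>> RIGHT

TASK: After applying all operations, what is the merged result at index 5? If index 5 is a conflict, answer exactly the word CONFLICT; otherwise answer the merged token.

Final LEFT:  [bravo, bravo, hotel, alpha, alpha, bravo]
Final RIGHT: [alpha, bravo, charlie, echo, golf, echo]
i=0: L=bravo=BASE, R=alpha -> take RIGHT -> alpha
i=1: L=bravo R=bravo -> agree -> bravo
i=2: L=hotel, R=charlie=BASE -> take LEFT -> hotel
i=3: BASE=bravo L=alpha R=echo all differ -> CONFLICT
i=4: L=alpha, R=golf=BASE -> take LEFT -> alpha
i=5: L=bravo, R=echo=BASE -> take LEFT -> bravo
Index 5 -> bravo

Answer: bravo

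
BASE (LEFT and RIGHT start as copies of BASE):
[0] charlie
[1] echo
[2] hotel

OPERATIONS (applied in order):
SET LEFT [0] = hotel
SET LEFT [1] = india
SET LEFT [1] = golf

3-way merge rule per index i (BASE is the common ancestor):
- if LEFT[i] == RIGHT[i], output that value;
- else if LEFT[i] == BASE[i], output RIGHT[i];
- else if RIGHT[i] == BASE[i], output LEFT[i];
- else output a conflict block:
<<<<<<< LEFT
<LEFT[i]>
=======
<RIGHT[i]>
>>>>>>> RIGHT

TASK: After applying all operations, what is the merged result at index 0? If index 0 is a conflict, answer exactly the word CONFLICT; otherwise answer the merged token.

Answer: hotel

Derivation:
Final LEFT:  [hotel, golf, hotel]
Final RIGHT: [charlie, echo, hotel]
i=0: L=hotel, R=charlie=BASE -> take LEFT -> hotel
i=1: L=golf, R=echo=BASE -> take LEFT -> golf
i=2: L=hotel R=hotel -> agree -> hotel
Index 0 -> hotel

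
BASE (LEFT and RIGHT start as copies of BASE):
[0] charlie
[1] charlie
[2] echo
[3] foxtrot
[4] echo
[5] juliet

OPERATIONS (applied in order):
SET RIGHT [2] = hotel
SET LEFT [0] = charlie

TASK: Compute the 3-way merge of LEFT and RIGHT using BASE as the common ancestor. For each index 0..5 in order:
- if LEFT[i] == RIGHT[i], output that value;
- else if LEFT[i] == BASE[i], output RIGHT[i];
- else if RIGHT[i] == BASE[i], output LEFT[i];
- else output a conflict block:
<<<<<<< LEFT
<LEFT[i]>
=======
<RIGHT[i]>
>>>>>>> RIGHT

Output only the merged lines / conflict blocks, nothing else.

Answer: charlie
charlie
hotel
foxtrot
echo
juliet

Derivation:
Final LEFT:  [charlie, charlie, echo, foxtrot, echo, juliet]
Final RIGHT: [charlie, charlie, hotel, foxtrot, echo, juliet]
i=0: L=charlie R=charlie -> agree -> charlie
i=1: L=charlie R=charlie -> agree -> charlie
i=2: L=echo=BASE, R=hotel -> take RIGHT -> hotel
i=3: L=foxtrot R=foxtrot -> agree -> foxtrot
i=4: L=echo R=echo -> agree -> echo
i=5: L=juliet R=juliet -> agree -> juliet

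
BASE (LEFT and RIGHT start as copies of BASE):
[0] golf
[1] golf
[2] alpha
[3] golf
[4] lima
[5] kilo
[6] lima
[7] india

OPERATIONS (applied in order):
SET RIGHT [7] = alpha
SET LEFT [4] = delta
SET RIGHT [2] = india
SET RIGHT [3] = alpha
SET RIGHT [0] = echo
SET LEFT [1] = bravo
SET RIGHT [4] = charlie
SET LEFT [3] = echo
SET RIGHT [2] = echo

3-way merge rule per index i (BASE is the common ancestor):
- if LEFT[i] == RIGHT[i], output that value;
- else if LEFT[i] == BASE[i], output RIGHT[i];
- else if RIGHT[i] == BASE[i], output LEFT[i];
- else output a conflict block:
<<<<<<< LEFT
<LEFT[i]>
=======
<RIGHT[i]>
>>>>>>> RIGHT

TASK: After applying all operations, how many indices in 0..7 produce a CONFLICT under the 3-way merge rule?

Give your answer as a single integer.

Answer: 2

Derivation:
Final LEFT:  [golf, bravo, alpha, echo, delta, kilo, lima, india]
Final RIGHT: [echo, golf, echo, alpha, charlie, kilo, lima, alpha]
i=0: L=golf=BASE, R=echo -> take RIGHT -> echo
i=1: L=bravo, R=golf=BASE -> take LEFT -> bravo
i=2: L=alpha=BASE, R=echo -> take RIGHT -> echo
i=3: BASE=golf L=echo R=alpha all differ -> CONFLICT
i=4: BASE=lima L=delta R=charlie all differ -> CONFLICT
i=5: L=kilo R=kilo -> agree -> kilo
i=6: L=lima R=lima -> agree -> lima
i=7: L=india=BASE, R=alpha -> take RIGHT -> alpha
Conflict count: 2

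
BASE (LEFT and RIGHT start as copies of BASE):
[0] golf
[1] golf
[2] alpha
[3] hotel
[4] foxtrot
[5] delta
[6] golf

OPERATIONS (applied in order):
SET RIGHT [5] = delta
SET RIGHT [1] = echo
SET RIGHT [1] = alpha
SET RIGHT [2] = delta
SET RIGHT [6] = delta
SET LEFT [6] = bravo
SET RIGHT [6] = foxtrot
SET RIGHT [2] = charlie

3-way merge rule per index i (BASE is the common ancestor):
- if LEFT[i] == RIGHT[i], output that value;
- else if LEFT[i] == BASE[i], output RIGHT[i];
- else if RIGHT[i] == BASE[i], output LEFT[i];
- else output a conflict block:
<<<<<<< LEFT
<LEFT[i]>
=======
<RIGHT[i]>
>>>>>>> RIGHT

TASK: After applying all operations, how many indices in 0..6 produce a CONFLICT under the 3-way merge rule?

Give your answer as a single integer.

Final LEFT:  [golf, golf, alpha, hotel, foxtrot, delta, bravo]
Final RIGHT: [golf, alpha, charlie, hotel, foxtrot, delta, foxtrot]
i=0: L=golf R=golf -> agree -> golf
i=1: L=golf=BASE, R=alpha -> take RIGHT -> alpha
i=2: L=alpha=BASE, R=charlie -> take RIGHT -> charlie
i=3: L=hotel R=hotel -> agree -> hotel
i=4: L=foxtrot R=foxtrot -> agree -> foxtrot
i=5: L=delta R=delta -> agree -> delta
i=6: BASE=golf L=bravo R=foxtrot all differ -> CONFLICT
Conflict count: 1

Answer: 1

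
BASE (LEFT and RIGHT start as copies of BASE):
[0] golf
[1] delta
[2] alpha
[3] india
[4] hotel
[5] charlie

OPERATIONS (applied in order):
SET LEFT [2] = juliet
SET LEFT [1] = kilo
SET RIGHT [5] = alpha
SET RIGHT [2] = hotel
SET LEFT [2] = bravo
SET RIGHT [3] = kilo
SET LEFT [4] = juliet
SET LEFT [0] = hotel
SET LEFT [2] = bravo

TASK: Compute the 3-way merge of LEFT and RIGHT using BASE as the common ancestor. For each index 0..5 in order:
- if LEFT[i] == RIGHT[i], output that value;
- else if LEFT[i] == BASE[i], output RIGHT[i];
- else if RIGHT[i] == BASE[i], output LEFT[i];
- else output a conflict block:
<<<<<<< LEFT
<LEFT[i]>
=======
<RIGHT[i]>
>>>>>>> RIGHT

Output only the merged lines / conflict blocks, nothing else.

Answer: hotel
kilo
<<<<<<< LEFT
bravo
=======
hotel
>>>>>>> RIGHT
kilo
juliet
alpha

Derivation:
Final LEFT:  [hotel, kilo, bravo, india, juliet, charlie]
Final RIGHT: [golf, delta, hotel, kilo, hotel, alpha]
i=0: L=hotel, R=golf=BASE -> take LEFT -> hotel
i=1: L=kilo, R=delta=BASE -> take LEFT -> kilo
i=2: BASE=alpha L=bravo R=hotel all differ -> CONFLICT
i=3: L=india=BASE, R=kilo -> take RIGHT -> kilo
i=4: L=juliet, R=hotel=BASE -> take LEFT -> juliet
i=5: L=charlie=BASE, R=alpha -> take RIGHT -> alpha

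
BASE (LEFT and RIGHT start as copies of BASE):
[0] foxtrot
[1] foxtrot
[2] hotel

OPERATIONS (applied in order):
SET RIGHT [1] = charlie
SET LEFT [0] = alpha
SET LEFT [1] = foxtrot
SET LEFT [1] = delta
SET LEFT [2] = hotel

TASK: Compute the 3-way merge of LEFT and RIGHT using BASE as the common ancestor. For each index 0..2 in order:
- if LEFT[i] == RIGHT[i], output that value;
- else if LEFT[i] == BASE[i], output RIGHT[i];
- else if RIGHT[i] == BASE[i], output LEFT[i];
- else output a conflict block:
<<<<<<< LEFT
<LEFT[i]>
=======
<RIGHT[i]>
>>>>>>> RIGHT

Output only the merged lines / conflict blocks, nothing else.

Answer: alpha
<<<<<<< LEFT
delta
=======
charlie
>>>>>>> RIGHT
hotel

Derivation:
Final LEFT:  [alpha, delta, hotel]
Final RIGHT: [foxtrot, charlie, hotel]
i=0: L=alpha, R=foxtrot=BASE -> take LEFT -> alpha
i=1: BASE=foxtrot L=delta R=charlie all differ -> CONFLICT
i=2: L=hotel R=hotel -> agree -> hotel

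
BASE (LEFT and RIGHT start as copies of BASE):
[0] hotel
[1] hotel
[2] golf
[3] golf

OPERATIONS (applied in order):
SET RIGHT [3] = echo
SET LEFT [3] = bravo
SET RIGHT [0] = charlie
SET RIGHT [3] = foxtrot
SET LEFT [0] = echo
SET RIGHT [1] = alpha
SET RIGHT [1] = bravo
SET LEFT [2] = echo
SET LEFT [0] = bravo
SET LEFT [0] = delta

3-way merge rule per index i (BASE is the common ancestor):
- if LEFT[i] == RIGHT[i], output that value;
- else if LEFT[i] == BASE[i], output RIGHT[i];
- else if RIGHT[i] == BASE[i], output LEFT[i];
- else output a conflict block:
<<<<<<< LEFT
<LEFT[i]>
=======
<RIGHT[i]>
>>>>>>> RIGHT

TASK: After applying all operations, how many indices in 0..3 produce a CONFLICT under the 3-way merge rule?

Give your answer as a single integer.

Final LEFT:  [delta, hotel, echo, bravo]
Final RIGHT: [charlie, bravo, golf, foxtrot]
i=0: BASE=hotel L=delta R=charlie all differ -> CONFLICT
i=1: L=hotel=BASE, R=bravo -> take RIGHT -> bravo
i=2: L=echo, R=golf=BASE -> take LEFT -> echo
i=3: BASE=golf L=bravo R=foxtrot all differ -> CONFLICT
Conflict count: 2

Answer: 2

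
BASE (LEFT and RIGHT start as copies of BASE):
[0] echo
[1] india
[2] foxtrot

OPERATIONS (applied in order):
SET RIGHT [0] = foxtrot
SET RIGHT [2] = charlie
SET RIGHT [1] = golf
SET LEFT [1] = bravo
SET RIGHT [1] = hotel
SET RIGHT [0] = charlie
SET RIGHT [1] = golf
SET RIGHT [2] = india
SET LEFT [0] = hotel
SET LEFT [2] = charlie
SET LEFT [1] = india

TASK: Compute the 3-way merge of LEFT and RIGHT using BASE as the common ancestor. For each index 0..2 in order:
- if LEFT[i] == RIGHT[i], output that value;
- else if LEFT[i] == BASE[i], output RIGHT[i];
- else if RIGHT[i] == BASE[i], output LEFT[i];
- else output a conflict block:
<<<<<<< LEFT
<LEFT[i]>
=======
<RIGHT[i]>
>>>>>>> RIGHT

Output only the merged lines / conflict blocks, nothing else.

Final LEFT:  [hotel, india, charlie]
Final RIGHT: [charlie, golf, india]
i=0: BASE=echo L=hotel R=charlie all differ -> CONFLICT
i=1: L=india=BASE, R=golf -> take RIGHT -> golf
i=2: BASE=foxtrot L=charlie R=india all differ -> CONFLICT

Answer: <<<<<<< LEFT
hotel
=======
charlie
>>>>>>> RIGHT
golf
<<<<<<< LEFT
charlie
=======
india
>>>>>>> RIGHT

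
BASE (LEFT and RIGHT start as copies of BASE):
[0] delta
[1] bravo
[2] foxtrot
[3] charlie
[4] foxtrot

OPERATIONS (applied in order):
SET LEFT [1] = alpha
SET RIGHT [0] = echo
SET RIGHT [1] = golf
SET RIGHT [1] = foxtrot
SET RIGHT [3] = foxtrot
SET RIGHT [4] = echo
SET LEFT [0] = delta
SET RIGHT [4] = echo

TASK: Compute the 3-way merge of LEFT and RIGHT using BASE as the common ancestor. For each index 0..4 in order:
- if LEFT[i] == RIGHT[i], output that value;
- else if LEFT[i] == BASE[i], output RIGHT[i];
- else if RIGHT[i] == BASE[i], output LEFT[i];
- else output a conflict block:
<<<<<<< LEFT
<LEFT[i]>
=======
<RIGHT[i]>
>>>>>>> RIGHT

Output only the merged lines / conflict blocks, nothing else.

Final LEFT:  [delta, alpha, foxtrot, charlie, foxtrot]
Final RIGHT: [echo, foxtrot, foxtrot, foxtrot, echo]
i=0: L=delta=BASE, R=echo -> take RIGHT -> echo
i=1: BASE=bravo L=alpha R=foxtrot all differ -> CONFLICT
i=2: L=foxtrot R=foxtrot -> agree -> foxtrot
i=3: L=charlie=BASE, R=foxtrot -> take RIGHT -> foxtrot
i=4: L=foxtrot=BASE, R=echo -> take RIGHT -> echo

Answer: echo
<<<<<<< LEFT
alpha
=======
foxtrot
>>>>>>> RIGHT
foxtrot
foxtrot
echo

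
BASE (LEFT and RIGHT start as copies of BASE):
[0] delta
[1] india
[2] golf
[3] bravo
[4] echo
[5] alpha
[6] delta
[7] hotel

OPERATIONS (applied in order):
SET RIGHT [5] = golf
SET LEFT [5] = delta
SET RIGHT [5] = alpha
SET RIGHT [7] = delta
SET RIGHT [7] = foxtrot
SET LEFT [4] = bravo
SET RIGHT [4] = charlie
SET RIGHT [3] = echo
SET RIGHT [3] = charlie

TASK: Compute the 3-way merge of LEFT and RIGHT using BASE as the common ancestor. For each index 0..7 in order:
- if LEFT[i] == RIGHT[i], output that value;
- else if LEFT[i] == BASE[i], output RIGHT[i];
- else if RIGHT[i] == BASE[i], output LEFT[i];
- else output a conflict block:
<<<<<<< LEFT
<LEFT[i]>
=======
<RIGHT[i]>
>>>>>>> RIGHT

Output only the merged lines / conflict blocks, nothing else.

Answer: delta
india
golf
charlie
<<<<<<< LEFT
bravo
=======
charlie
>>>>>>> RIGHT
delta
delta
foxtrot

Derivation:
Final LEFT:  [delta, india, golf, bravo, bravo, delta, delta, hotel]
Final RIGHT: [delta, india, golf, charlie, charlie, alpha, delta, foxtrot]
i=0: L=delta R=delta -> agree -> delta
i=1: L=india R=india -> agree -> india
i=2: L=golf R=golf -> agree -> golf
i=3: L=bravo=BASE, R=charlie -> take RIGHT -> charlie
i=4: BASE=echo L=bravo R=charlie all differ -> CONFLICT
i=5: L=delta, R=alpha=BASE -> take LEFT -> delta
i=6: L=delta R=delta -> agree -> delta
i=7: L=hotel=BASE, R=foxtrot -> take RIGHT -> foxtrot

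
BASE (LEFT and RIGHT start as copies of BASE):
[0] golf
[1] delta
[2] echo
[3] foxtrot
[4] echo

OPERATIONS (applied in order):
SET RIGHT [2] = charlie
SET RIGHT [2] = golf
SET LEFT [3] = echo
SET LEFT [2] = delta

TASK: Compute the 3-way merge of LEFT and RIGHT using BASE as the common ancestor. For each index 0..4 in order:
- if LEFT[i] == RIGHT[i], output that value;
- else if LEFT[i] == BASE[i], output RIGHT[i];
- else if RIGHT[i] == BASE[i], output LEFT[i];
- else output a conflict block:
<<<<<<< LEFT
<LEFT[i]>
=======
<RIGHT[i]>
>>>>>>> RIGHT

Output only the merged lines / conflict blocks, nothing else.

Final LEFT:  [golf, delta, delta, echo, echo]
Final RIGHT: [golf, delta, golf, foxtrot, echo]
i=0: L=golf R=golf -> agree -> golf
i=1: L=delta R=delta -> agree -> delta
i=2: BASE=echo L=delta R=golf all differ -> CONFLICT
i=3: L=echo, R=foxtrot=BASE -> take LEFT -> echo
i=4: L=echo R=echo -> agree -> echo

Answer: golf
delta
<<<<<<< LEFT
delta
=======
golf
>>>>>>> RIGHT
echo
echo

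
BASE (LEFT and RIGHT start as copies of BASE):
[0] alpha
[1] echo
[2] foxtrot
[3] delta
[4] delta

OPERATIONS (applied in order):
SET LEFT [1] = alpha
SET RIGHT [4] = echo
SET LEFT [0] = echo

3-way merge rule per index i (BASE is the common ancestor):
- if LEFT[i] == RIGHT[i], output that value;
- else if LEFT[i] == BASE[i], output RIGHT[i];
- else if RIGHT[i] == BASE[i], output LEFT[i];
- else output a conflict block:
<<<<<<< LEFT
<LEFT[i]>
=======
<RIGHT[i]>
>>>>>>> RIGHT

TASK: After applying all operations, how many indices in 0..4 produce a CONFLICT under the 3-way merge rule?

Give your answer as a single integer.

Final LEFT:  [echo, alpha, foxtrot, delta, delta]
Final RIGHT: [alpha, echo, foxtrot, delta, echo]
i=0: L=echo, R=alpha=BASE -> take LEFT -> echo
i=1: L=alpha, R=echo=BASE -> take LEFT -> alpha
i=2: L=foxtrot R=foxtrot -> agree -> foxtrot
i=3: L=delta R=delta -> agree -> delta
i=4: L=delta=BASE, R=echo -> take RIGHT -> echo
Conflict count: 0

Answer: 0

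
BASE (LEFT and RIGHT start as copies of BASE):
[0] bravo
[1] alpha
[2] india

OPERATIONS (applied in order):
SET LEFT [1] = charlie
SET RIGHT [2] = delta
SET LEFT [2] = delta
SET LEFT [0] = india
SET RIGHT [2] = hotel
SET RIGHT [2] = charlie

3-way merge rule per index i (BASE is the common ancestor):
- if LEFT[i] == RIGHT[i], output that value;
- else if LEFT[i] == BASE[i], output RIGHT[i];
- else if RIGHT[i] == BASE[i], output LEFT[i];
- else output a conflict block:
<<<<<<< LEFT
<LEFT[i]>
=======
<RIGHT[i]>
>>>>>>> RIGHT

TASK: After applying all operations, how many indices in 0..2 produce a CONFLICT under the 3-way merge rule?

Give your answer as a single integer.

Answer: 1

Derivation:
Final LEFT:  [india, charlie, delta]
Final RIGHT: [bravo, alpha, charlie]
i=0: L=india, R=bravo=BASE -> take LEFT -> india
i=1: L=charlie, R=alpha=BASE -> take LEFT -> charlie
i=2: BASE=india L=delta R=charlie all differ -> CONFLICT
Conflict count: 1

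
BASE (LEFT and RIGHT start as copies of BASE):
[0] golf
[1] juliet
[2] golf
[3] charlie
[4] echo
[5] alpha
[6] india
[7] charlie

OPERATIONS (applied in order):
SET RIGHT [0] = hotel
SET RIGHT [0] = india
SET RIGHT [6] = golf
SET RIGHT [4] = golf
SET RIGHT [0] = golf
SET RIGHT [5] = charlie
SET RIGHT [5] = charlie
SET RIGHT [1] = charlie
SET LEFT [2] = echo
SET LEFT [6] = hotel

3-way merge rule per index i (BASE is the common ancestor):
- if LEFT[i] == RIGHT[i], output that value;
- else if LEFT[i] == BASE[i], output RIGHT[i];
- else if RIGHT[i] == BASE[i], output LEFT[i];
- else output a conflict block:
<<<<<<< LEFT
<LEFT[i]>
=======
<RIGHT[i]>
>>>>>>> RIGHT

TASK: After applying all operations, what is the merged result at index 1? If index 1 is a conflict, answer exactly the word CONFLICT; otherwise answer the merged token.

Answer: charlie

Derivation:
Final LEFT:  [golf, juliet, echo, charlie, echo, alpha, hotel, charlie]
Final RIGHT: [golf, charlie, golf, charlie, golf, charlie, golf, charlie]
i=0: L=golf R=golf -> agree -> golf
i=1: L=juliet=BASE, R=charlie -> take RIGHT -> charlie
i=2: L=echo, R=golf=BASE -> take LEFT -> echo
i=3: L=charlie R=charlie -> agree -> charlie
i=4: L=echo=BASE, R=golf -> take RIGHT -> golf
i=5: L=alpha=BASE, R=charlie -> take RIGHT -> charlie
i=6: BASE=india L=hotel R=golf all differ -> CONFLICT
i=7: L=charlie R=charlie -> agree -> charlie
Index 1 -> charlie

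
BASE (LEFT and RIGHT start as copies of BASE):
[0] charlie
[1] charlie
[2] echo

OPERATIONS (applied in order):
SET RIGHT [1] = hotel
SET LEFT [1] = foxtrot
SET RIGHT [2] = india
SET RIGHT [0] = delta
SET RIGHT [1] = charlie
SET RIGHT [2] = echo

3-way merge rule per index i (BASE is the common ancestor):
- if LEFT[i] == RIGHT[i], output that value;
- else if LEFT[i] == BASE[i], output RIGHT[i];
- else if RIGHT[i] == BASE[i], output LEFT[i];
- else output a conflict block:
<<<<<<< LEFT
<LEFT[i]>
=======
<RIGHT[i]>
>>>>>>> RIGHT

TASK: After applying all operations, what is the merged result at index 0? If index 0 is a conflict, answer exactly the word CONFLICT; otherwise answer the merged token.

Answer: delta

Derivation:
Final LEFT:  [charlie, foxtrot, echo]
Final RIGHT: [delta, charlie, echo]
i=0: L=charlie=BASE, R=delta -> take RIGHT -> delta
i=1: L=foxtrot, R=charlie=BASE -> take LEFT -> foxtrot
i=2: L=echo R=echo -> agree -> echo
Index 0 -> delta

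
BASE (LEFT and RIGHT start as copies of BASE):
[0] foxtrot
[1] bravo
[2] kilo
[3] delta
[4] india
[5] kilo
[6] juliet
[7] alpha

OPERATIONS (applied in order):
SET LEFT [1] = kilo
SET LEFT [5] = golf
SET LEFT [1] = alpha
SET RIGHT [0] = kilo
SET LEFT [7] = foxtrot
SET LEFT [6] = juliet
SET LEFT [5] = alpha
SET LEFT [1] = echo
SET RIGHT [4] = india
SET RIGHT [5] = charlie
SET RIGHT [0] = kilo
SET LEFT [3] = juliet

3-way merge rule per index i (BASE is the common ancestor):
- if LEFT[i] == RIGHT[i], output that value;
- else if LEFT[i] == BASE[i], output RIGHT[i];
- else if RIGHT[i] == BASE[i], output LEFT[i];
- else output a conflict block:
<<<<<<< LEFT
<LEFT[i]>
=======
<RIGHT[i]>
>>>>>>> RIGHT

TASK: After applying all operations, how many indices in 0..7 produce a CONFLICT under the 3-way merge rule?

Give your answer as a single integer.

Final LEFT:  [foxtrot, echo, kilo, juliet, india, alpha, juliet, foxtrot]
Final RIGHT: [kilo, bravo, kilo, delta, india, charlie, juliet, alpha]
i=0: L=foxtrot=BASE, R=kilo -> take RIGHT -> kilo
i=1: L=echo, R=bravo=BASE -> take LEFT -> echo
i=2: L=kilo R=kilo -> agree -> kilo
i=3: L=juliet, R=delta=BASE -> take LEFT -> juliet
i=4: L=india R=india -> agree -> india
i=5: BASE=kilo L=alpha R=charlie all differ -> CONFLICT
i=6: L=juliet R=juliet -> agree -> juliet
i=7: L=foxtrot, R=alpha=BASE -> take LEFT -> foxtrot
Conflict count: 1

Answer: 1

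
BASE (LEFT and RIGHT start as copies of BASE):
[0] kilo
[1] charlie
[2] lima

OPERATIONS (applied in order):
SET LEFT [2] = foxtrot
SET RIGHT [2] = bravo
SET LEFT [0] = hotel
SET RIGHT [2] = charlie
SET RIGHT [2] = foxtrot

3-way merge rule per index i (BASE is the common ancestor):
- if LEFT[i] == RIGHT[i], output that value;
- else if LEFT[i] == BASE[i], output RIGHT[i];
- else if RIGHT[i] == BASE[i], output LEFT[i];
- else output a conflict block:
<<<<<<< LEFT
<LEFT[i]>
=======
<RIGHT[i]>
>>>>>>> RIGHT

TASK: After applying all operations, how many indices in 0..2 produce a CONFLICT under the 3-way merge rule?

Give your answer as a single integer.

Final LEFT:  [hotel, charlie, foxtrot]
Final RIGHT: [kilo, charlie, foxtrot]
i=0: L=hotel, R=kilo=BASE -> take LEFT -> hotel
i=1: L=charlie R=charlie -> agree -> charlie
i=2: L=foxtrot R=foxtrot -> agree -> foxtrot
Conflict count: 0

Answer: 0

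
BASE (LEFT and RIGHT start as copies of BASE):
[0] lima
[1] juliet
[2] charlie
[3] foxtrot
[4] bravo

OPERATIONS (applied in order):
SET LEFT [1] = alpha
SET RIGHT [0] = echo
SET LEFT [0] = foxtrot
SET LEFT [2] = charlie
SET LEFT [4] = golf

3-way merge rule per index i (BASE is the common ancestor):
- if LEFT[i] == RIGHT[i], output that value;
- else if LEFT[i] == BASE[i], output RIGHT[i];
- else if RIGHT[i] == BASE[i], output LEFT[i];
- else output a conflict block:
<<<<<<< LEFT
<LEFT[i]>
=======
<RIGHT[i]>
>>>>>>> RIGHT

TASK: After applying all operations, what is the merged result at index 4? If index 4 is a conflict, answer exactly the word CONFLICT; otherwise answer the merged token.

Answer: golf

Derivation:
Final LEFT:  [foxtrot, alpha, charlie, foxtrot, golf]
Final RIGHT: [echo, juliet, charlie, foxtrot, bravo]
i=0: BASE=lima L=foxtrot R=echo all differ -> CONFLICT
i=1: L=alpha, R=juliet=BASE -> take LEFT -> alpha
i=2: L=charlie R=charlie -> agree -> charlie
i=3: L=foxtrot R=foxtrot -> agree -> foxtrot
i=4: L=golf, R=bravo=BASE -> take LEFT -> golf
Index 4 -> golf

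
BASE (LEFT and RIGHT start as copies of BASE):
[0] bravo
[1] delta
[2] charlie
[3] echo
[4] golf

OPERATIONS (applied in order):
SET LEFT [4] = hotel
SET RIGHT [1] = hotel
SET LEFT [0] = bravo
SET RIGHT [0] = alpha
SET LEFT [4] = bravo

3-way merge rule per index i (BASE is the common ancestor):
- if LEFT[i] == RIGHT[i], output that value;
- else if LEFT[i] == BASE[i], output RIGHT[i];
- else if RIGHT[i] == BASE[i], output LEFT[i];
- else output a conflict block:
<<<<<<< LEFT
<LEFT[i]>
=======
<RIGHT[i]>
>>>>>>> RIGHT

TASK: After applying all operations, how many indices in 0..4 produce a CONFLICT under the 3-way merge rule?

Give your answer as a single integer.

Answer: 0

Derivation:
Final LEFT:  [bravo, delta, charlie, echo, bravo]
Final RIGHT: [alpha, hotel, charlie, echo, golf]
i=0: L=bravo=BASE, R=alpha -> take RIGHT -> alpha
i=1: L=delta=BASE, R=hotel -> take RIGHT -> hotel
i=2: L=charlie R=charlie -> agree -> charlie
i=3: L=echo R=echo -> agree -> echo
i=4: L=bravo, R=golf=BASE -> take LEFT -> bravo
Conflict count: 0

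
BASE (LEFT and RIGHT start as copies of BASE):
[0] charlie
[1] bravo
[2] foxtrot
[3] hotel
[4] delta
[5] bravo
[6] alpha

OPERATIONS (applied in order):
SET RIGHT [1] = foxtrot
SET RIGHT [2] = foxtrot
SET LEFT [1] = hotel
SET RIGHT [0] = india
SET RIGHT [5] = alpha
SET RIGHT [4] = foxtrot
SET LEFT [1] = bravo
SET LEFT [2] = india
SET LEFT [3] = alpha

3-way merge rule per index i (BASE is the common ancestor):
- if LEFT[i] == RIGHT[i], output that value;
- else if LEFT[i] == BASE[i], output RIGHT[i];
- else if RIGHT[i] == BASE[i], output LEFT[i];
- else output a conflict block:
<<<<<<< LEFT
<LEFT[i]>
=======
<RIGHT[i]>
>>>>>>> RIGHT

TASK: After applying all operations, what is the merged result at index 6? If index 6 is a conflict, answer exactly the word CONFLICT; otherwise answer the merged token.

Final LEFT:  [charlie, bravo, india, alpha, delta, bravo, alpha]
Final RIGHT: [india, foxtrot, foxtrot, hotel, foxtrot, alpha, alpha]
i=0: L=charlie=BASE, R=india -> take RIGHT -> india
i=1: L=bravo=BASE, R=foxtrot -> take RIGHT -> foxtrot
i=2: L=india, R=foxtrot=BASE -> take LEFT -> india
i=3: L=alpha, R=hotel=BASE -> take LEFT -> alpha
i=4: L=delta=BASE, R=foxtrot -> take RIGHT -> foxtrot
i=5: L=bravo=BASE, R=alpha -> take RIGHT -> alpha
i=6: L=alpha R=alpha -> agree -> alpha
Index 6 -> alpha

Answer: alpha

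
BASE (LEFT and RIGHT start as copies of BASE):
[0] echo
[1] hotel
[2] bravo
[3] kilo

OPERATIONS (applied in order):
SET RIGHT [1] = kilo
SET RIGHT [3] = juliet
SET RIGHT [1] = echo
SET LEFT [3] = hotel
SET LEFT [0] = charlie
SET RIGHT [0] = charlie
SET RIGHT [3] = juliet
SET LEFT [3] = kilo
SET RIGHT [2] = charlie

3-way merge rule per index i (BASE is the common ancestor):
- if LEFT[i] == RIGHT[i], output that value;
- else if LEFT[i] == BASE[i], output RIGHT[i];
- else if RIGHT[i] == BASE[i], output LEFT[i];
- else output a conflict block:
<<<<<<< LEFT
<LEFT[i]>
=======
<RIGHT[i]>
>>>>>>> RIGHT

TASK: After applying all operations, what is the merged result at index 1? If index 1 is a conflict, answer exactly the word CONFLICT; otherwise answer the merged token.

Final LEFT:  [charlie, hotel, bravo, kilo]
Final RIGHT: [charlie, echo, charlie, juliet]
i=0: L=charlie R=charlie -> agree -> charlie
i=1: L=hotel=BASE, R=echo -> take RIGHT -> echo
i=2: L=bravo=BASE, R=charlie -> take RIGHT -> charlie
i=3: L=kilo=BASE, R=juliet -> take RIGHT -> juliet
Index 1 -> echo

Answer: echo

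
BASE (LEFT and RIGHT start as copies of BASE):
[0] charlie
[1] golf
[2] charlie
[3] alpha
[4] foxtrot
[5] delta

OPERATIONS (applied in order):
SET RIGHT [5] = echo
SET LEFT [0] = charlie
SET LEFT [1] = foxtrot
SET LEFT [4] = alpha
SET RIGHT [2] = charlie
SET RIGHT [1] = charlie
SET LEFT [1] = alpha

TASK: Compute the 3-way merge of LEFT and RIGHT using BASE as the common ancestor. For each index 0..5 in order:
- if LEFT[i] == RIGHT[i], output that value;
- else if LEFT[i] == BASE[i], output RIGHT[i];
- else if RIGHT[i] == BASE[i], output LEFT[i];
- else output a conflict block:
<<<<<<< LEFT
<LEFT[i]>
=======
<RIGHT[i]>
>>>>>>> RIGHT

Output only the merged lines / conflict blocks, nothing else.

Answer: charlie
<<<<<<< LEFT
alpha
=======
charlie
>>>>>>> RIGHT
charlie
alpha
alpha
echo

Derivation:
Final LEFT:  [charlie, alpha, charlie, alpha, alpha, delta]
Final RIGHT: [charlie, charlie, charlie, alpha, foxtrot, echo]
i=0: L=charlie R=charlie -> agree -> charlie
i=1: BASE=golf L=alpha R=charlie all differ -> CONFLICT
i=2: L=charlie R=charlie -> agree -> charlie
i=3: L=alpha R=alpha -> agree -> alpha
i=4: L=alpha, R=foxtrot=BASE -> take LEFT -> alpha
i=5: L=delta=BASE, R=echo -> take RIGHT -> echo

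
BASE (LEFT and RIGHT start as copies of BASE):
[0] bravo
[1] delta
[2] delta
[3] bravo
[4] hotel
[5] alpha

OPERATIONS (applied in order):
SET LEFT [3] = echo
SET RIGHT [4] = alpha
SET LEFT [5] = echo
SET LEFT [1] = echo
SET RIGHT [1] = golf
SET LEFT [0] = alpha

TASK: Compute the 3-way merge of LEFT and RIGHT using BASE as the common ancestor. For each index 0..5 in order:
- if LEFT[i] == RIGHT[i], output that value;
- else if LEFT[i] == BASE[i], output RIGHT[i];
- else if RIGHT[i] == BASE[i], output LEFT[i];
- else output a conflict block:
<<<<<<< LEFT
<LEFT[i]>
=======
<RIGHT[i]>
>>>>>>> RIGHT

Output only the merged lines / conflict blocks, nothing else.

Answer: alpha
<<<<<<< LEFT
echo
=======
golf
>>>>>>> RIGHT
delta
echo
alpha
echo

Derivation:
Final LEFT:  [alpha, echo, delta, echo, hotel, echo]
Final RIGHT: [bravo, golf, delta, bravo, alpha, alpha]
i=0: L=alpha, R=bravo=BASE -> take LEFT -> alpha
i=1: BASE=delta L=echo R=golf all differ -> CONFLICT
i=2: L=delta R=delta -> agree -> delta
i=3: L=echo, R=bravo=BASE -> take LEFT -> echo
i=4: L=hotel=BASE, R=alpha -> take RIGHT -> alpha
i=5: L=echo, R=alpha=BASE -> take LEFT -> echo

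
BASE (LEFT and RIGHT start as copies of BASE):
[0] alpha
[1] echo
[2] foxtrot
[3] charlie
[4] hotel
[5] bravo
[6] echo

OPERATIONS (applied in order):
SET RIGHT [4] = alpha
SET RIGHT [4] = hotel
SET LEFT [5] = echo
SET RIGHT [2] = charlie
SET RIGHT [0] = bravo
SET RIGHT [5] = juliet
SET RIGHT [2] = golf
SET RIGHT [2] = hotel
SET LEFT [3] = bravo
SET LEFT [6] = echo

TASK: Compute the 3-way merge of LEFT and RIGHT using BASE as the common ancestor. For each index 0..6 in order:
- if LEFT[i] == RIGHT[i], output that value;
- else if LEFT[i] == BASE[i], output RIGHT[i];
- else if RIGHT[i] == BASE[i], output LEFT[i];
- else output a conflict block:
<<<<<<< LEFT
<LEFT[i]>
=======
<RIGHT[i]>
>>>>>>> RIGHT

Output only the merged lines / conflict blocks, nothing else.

Final LEFT:  [alpha, echo, foxtrot, bravo, hotel, echo, echo]
Final RIGHT: [bravo, echo, hotel, charlie, hotel, juliet, echo]
i=0: L=alpha=BASE, R=bravo -> take RIGHT -> bravo
i=1: L=echo R=echo -> agree -> echo
i=2: L=foxtrot=BASE, R=hotel -> take RIGHT -> hotel
i=3: L=bravo, R=charlie=BASE -> take LEFT -> bravo
i=4: L=hotel R=hotel -> agree -> hotel
i=5: BASE=bravo L=echo R=juliet all differ -> CONFLICT
i=6: L=echo R=echo -> agree -> echo

Answer: bravo
echo
hotel
bravo
hotel
<<<<<<< LEFT
echo
=======
juliet
>>>>>>> RIGHT
echo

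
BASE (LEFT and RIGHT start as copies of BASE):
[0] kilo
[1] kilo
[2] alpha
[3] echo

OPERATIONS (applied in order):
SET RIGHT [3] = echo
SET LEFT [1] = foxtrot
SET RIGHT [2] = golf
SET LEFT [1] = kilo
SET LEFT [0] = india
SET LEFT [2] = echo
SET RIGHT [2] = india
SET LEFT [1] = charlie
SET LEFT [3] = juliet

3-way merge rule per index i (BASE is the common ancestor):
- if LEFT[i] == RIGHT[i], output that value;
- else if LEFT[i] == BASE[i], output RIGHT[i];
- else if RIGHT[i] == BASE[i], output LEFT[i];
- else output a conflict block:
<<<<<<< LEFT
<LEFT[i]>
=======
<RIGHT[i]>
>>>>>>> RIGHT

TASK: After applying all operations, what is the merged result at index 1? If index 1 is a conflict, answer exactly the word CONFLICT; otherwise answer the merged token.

Answer: charlie

Derivation:
Final LEFT:  [india, charlie, echo, juliet]
Final RIGHT: [kilo, kilo, india, echo]
i=0: L=india, R=kilo=BASE -> take LEFT -> india
i=1: L=charlie, R=kilo=BASE -> take LEFT -> charlie
i=2: BASE=alpha L=echo R=india all differ -> CONFLICT
i=3: L=juliet, R=echo=BASE -> take LEFT -> juliet
Index 1 -> charlie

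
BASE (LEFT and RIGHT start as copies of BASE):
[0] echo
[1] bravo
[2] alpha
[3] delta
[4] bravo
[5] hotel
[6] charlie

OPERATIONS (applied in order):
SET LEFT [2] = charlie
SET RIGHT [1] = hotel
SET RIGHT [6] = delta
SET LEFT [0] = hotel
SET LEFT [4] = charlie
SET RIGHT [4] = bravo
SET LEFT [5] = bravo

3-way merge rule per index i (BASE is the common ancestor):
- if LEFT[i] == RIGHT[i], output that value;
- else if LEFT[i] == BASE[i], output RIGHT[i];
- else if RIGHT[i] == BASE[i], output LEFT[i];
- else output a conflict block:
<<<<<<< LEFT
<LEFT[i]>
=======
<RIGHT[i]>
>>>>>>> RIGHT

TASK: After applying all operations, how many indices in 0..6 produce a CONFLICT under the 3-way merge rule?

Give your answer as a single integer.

Final LEFT:  [hotel, bravo, charlie, delta, charlie, bravo, charlie]
Final RIGHT: [echo, hotel, alpha, delta, bravo, hotel, delta]
i=0: L=hotel, R=echo=BASE -> take LEFT -> hotel
i=1: L=bravo=BASE, R=hotel -> take RIGHT -> hotel
i=2: L=charlie, R=alpha=BASE -> take LEFT -> charlie
i=3: L=delta R=delta -> agree -> delta
i=4: L=charlie, R=bravo=BASE -> take LEFT -> charlie
i=5: L=bravo, R=hotel=BASE -> take LEFT -> bravo
i=6: L=charlie=BASE, R=delta -> take RIGHT -> delta
Conflict count: 0

Answer: 0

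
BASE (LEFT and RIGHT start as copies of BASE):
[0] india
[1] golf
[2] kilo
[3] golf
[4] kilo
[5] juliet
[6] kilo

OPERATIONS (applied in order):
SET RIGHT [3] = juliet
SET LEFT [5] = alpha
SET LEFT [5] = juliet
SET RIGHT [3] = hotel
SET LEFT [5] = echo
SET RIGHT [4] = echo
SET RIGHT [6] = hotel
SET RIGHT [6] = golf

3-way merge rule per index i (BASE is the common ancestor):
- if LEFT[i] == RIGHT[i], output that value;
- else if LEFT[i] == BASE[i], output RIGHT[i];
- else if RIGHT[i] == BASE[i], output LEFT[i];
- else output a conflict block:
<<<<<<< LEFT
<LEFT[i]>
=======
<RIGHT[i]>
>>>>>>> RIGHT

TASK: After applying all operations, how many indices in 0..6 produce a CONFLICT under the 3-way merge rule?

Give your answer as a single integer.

Final LEFT:  [india, golf, kilo, golf, kilo, echo, kilo]
Final RIGHT: [india, golf, kilo, hotel, echo, juliet, golf]
i=0: L=india R=india -> agree -> india
i=1: L=golf R=golf -> agree -> golf
i=2: L=kilo R=kilo -> agree -> kilo
i=3: L=golf=BASE, R=hotel -> take RIGHT -> hotel
i=4: L=kilo=BASE, R=echo -> take RIGHT -> echo
i=5: L=echo, R=juliet=BASE -> take LEFT -> echo
i=6: L=kilo=BASE, R=golf -> take RIGHT -> golf
Conflict count: 0

Answer: 0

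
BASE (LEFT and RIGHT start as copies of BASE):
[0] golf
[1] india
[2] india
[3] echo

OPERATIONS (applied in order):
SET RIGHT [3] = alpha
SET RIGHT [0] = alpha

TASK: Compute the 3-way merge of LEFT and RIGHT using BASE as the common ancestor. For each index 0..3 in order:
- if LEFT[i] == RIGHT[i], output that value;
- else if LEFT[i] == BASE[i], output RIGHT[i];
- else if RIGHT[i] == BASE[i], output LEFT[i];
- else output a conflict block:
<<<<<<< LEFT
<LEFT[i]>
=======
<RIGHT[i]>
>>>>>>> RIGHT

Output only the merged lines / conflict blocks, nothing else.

Final LEFT:  [golf, india, india, echo]
Final RIGHT: [alpha, india, india, alpha]
i=0: L=golf=BASE, R=alpha -> take RIGHT -> alpha
i=1: L=india R=india -> agree -> india
i=2: L=india R=india -> agree -> india
i=3: L=echo=BASE, R=alpha -> take RIGHT -> alpha

Answer: alpha
india
india
alpha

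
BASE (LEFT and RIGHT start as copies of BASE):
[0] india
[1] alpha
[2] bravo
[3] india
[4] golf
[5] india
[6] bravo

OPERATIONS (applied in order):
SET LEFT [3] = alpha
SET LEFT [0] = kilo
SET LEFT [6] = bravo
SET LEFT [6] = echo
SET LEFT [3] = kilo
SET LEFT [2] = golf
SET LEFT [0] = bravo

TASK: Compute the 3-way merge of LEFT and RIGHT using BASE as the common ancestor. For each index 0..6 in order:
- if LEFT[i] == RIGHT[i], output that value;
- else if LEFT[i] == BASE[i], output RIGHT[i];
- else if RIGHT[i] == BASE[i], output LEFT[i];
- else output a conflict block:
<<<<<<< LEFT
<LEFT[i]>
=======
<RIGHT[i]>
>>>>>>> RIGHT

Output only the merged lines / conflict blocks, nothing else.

Final LEFT:  [bravo, alpha, golf, kilo, golf, india, echo]
Final RIGHT: [india, alpha, bravo, india, golf, india, bravo]
i=0: L=bravo, R=india=BASE -> take LEFT -> bravo
i=1: L=alpha R=alpha -> agree -> alpha
i=2: L=golf, R=bravo=BASE -> take LEFT -> golf
i=3: L=kilo, R=india=BASE -> take LEFT -> kilo
i=4: L=golf R=golf -> agree -> golf
i=5: L=india R=india -> agree -> india
i=6: L=echo, R=bravo=BASE -> take LEFT -> echo

Answer: bravo
alpha
golf
kilo
golf
india
echo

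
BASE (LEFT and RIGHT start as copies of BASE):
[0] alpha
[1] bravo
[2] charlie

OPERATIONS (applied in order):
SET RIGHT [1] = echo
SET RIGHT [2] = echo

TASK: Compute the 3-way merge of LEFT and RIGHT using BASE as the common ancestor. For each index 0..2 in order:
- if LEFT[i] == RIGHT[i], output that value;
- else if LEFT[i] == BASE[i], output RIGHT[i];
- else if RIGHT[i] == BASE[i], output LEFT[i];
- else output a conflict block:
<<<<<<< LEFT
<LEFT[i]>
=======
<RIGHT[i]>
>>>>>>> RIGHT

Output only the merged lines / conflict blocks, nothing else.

Final LEFT:  [alpha, bravo, charlie]
Final RIGHT: [alpha, echo, echo]
i=0: L=alpha R=alpha -> agree -> alpha
i=1: L=bravo=BASE, R=echo -> take RIGHT -> echo
i=2: L=charlie=BASE, R=echo -> take RIGHT -> echo

Answer: alpha
echo
echo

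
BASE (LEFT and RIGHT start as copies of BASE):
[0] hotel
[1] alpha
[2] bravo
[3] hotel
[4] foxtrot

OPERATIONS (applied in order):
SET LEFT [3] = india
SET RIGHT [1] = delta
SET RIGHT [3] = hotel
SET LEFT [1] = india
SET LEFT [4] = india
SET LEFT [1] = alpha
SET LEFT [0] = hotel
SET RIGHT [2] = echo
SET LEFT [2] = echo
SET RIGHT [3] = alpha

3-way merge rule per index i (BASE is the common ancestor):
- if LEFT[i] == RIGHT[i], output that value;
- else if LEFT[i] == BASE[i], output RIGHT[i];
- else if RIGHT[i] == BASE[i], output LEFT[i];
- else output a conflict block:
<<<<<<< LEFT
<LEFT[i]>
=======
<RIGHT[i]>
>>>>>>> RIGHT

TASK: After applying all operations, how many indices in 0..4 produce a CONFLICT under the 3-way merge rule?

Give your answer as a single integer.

Answer: 1

Derivation:
Final LEFT:  [hotel, alpha, echo, india, india]
Final RIGHT: [hotel, delta, echo, alpha, foxtrot]
i=0: L=hotel R=hotel -> agree -> hotel
i=1: L=alpha=BASE, R=delta -> take RIGHT -> delta
i=2: L=echo R=echo -> agree -> echo
i=3: BASE=hotel L=india R=alpha all differ -> CONFLICT
i=4: L=india, R=foxtrot=BASE -> take LEFT -> india
Conflict count: 1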